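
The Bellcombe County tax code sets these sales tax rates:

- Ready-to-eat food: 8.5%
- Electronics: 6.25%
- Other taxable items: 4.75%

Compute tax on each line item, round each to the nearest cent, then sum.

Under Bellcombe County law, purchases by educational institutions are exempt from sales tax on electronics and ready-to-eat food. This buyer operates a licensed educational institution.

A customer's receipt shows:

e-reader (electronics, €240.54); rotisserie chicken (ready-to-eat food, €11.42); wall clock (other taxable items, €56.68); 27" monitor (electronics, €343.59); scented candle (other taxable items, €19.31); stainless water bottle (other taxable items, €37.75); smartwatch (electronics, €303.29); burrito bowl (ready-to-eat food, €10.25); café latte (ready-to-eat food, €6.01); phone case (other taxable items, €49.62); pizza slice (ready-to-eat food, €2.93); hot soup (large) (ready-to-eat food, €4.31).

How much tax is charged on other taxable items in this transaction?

Wall clock €56.68: other taxable items → 4.75% → €2.69
Scented candle €19.31: other taxable items → 4.75% → €0.92
Stainless water bottle €37.75: other taxable items → 4.75% → €1.79
Phone case €49.62: other taxable items → 4.75% → €2.36
Tax on other taxable items = €2.69 + €0.92 + €1.79 + €2.36 = €7.76

€7.76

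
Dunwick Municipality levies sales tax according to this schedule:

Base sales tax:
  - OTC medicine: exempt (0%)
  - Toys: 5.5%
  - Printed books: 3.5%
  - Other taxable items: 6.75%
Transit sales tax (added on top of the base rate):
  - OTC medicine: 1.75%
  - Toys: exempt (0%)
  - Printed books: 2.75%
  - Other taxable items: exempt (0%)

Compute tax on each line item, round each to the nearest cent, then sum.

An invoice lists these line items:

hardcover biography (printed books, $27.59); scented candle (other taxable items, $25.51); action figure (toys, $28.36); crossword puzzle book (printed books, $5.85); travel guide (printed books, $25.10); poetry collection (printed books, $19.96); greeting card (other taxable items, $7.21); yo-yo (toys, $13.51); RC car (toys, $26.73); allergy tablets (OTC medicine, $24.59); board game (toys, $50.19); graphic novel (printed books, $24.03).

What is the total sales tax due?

$15.58

Hardcover biography $27.59: printed books → 3.5% + 2.75% transit = 6.25% → $1.72
Scented candle $25.51: other taxable items → 6.75% + 0% transit = 6.75% → $1.72
Action figure $28.36: toys → 5.5% + 0% transit = 5.5% → $1.56
Crossword puzzle book $5.85: printed books → 3.5% + 2.75% transit = 6.25% → $0.37
Travel guide $25.10: printed books → 3.5% + 2.75% transit = 6.25% → $1.57
Poetry collection $19.96: printed books → 3.5% + 2.75% transit = 6.25% → $1.25
Greeting card $7.21: other taxable items → 6.75% + 0% transit = 6.75% → $0.49
Yo-yo $13.51: toys → 5.5% + 0% transit = 5.5% → $0.74
RC car $26.73: toys → 5.5% + 0% transit = 5.5% → $1.47
Allergy tablets $24.59: OTC medicine → 0% + 1.75% transit = 1.75% → $0.43
Board game $50.19: toys → 5.5% + 0% transit = 5.5% → $2.76
Graphic novel $24.03: printed books → 3.5% + 2.75% transit = 6.25% → $1.50
Total tax = $1.72 + $1.72 + $1.56 + $0.37 + $1.57 + $1.25 + $0.49 + $0.74 + $1.47 + $0.43 + $2.76 + $1.50 = $15.58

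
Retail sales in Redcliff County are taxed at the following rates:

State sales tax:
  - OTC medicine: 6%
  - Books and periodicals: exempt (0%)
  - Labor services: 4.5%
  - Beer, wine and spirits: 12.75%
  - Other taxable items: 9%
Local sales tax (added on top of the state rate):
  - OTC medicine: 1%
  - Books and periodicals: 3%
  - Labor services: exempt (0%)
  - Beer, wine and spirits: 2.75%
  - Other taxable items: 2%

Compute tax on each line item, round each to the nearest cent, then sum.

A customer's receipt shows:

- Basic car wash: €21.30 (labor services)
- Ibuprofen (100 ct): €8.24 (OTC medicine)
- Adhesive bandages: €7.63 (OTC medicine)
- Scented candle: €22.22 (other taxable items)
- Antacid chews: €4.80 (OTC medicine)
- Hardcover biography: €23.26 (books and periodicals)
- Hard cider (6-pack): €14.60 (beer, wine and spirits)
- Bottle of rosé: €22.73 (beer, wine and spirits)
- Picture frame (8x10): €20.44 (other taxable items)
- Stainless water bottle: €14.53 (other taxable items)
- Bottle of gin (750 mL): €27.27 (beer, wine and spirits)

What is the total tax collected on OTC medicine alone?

Ibuprofen (100 ct) €8.24: OTC medicine → 6% + 1% local = 7% → €0.58
Adhesive bandages €7.63: OTC medicine → 6% + 1% local = 7% → €0.53
Antacid chews €4.80: OTC medicine → 6% + 1% local = 7% → €0.34
Tax on OTC medicine = €0.58 + €0.53 + €0.34 = €1.45

€1.45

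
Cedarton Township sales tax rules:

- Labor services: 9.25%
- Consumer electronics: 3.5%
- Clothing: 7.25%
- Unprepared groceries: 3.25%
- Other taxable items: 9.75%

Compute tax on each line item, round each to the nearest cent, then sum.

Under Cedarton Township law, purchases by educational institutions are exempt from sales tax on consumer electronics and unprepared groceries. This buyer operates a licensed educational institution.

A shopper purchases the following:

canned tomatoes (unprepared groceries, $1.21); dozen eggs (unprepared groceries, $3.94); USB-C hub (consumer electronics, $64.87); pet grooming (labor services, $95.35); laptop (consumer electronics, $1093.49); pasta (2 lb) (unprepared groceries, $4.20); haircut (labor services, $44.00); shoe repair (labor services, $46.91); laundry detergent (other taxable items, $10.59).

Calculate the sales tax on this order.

$18.26

Canned tomatoes $1.21: unprepared groceries, buyer-exempt → 0% → $0.00
Dozen eggs $3.94: unprepared groceries, buyer-exempt → 0% → $0.00
USB-C hub $64.87: consumer electronics, buyer-exempt → 0% → $0.00
Pet grooming $95.35: labor services → 9.25% → $8.82
Laptop $1093.49: consumer electronics, buyer-exempt → 0% → $0.00
Pasta (2 lb) $4.20: unprepared groceries, buyer-exempt → 0% → $0.00
Haircut $44.00: labor services → 9.25% → $4.07
Shoe repair $46.91: labor services → 9.25% → $4.34
Laundry detergent $10.59: other taxable items → 9.75% → $1.03
Total tax = $8.82 + $4.07 + $4.34 + $1.03 = $18.26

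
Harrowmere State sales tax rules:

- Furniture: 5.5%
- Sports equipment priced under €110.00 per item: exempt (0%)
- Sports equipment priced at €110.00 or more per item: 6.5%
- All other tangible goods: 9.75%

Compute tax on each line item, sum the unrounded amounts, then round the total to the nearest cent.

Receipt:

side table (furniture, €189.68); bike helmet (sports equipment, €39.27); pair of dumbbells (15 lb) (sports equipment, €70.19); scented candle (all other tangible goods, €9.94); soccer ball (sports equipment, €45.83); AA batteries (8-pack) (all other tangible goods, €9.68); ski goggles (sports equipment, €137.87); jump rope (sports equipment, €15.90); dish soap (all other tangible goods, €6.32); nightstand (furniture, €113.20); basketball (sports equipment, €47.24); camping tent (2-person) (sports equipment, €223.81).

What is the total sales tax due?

€42.70

Side table €189.68: furniture → 5.5% → €10.4324
Bike helmet €39.27: sports equipment, under €110.00 → 0% → €0.00
Pair of dumbbells (15 lb) €70.19: sports equipment, under €110.00 → 0% → €0.00
Scented candle €9.94: all other tangible goods → 9.75% → €0.96915
Soccer ball €45.83: sports equipment, under €110.00 → 0% → €0.00
AA batteries (8-pack) €9.68: all other tangible goods → 9.75% → €0.9438
Ski goggles €137.87: sports equipment, €110.00 or more → 6.5% → €8.96155
Jump rope €15.90: sports equipment, under €110.00 → 0% → €0.00
Dish soap €6.32: all other tangible goods → 9.75% → €0.6162
Nightstand €113.20: furniture → 5.5% → €6.226
Basketball €47.24: sports equipment, under €110.00 → 0% → €0.00
Camping tent (2-person) €223.81: sports equipment, €110.00 or more → 6.5% → €14.54765
Unrounded tax sum = €42.69675 → €42.70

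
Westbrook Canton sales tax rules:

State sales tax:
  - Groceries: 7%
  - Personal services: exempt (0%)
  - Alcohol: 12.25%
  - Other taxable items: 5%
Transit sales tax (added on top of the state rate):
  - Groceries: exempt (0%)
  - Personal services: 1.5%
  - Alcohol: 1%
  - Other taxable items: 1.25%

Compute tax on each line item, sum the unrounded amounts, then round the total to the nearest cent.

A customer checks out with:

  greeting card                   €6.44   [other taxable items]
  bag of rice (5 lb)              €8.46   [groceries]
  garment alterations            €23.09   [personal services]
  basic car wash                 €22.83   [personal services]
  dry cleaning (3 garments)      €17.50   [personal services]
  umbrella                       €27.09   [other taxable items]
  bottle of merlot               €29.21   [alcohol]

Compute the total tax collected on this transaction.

Greeting card €6.44: other taxable items → 5% + 1.25% transit = 6.25% → €0.4025
Bag of rice (5 lb) €8.46: groceries → 7% + 0% transit = 7% → €0.5922
Garment alterations €23.09: personal services → 0% + 1.5% transit = 1.5% → €0.34635
Basic car wash €22.83: personal services → 0% + 1.5% transit = 1.5% → €0.34245
Dry cleaning (3 garments) €17.50: personal services → 0% + 1.5% transit = 1.5% → €0.2625
Umbrella €27.09: other taxable items → 5% + 1.25% transit = 6.25% → €1.693125
Bottle of merlot €29.21: alcohol → 12.25% + 1% transit = 13.25% → €3.870325
Unrounded tax sum = €7.50945 → €7.51

€7.51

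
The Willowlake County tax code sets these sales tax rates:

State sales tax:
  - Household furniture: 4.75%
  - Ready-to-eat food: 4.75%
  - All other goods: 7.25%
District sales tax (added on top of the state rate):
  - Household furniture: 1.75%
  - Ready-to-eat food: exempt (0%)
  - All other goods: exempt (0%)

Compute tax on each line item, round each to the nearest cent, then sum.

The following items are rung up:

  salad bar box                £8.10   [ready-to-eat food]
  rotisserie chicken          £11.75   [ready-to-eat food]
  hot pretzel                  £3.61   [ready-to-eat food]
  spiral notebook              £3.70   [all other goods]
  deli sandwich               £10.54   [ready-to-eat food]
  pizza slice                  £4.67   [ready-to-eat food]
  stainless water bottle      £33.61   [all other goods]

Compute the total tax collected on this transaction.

£4.54

Salad bar box £8.10: ready-to-eat food → 4.75% + 0% district = 4.75% → £0.38
Rotisserie chicken £11.75: ready-to-eat food → 4.75% + 0% district = 4.75% → £0.56
Hot pretzel £3.61: ready-to-eat food → 4.75% + 0% district = 4.75% → £0.17
Spiral notebook £3.70: all other goods → 7.25% + 0% district = 7.25% → £0.27
Deli sandwich £10.54: ready-to-eat food → 4.75% + 0% district = 4.75% → £0.50
Pizza slice £4.67: ready-to-eat food → 4.75% + 0% district = 4.75% → £0.22
Stainless water bottle £33.61: all other goods → 7.25% + 0% district = 7.25% → £2.44
Total tax = £0.38 + £0.56 + £0.17 + £0.27 + £0.50 + £0.22 + £2.44 = £4.54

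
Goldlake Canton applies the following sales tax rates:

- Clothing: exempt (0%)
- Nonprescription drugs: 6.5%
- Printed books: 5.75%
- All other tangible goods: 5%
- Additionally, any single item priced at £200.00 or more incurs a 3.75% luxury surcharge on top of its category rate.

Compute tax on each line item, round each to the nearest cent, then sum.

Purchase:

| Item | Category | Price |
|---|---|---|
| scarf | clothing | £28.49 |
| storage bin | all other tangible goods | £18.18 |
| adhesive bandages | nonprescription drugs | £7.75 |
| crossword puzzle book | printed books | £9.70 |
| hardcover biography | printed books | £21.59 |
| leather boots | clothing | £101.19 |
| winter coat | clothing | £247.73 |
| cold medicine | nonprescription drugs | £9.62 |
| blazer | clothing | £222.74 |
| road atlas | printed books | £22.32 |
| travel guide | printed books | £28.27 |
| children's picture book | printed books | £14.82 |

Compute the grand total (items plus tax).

£757.64

Scarf £28.49: clothing → 0% → £0.00
Storage bin £18.18: all other tangible goods → 5% → £0.91
Adhesive bandages £7.75: nonprescription drugs → 6.5% → £0.50
Crossword puzzle book £9.70: printed books → 5.75% → £0.56
Hardcover biography £21.59: printed books → 5.75% → £1.24
Leather boots £101.19: clothing → 0% → £0.00
Winter coat £247.73: clothing → 0% + 3.75% surcharge = 3.75% → £9.29
Cold medicine £9.62: nonprescription drugs → 6.5% → £0.63
Blazer £222.74: clothing → 0% + 3.75% surcharge = 3.75% → £8.35
Road atlas £22.32: printed books → 5.75% → £1.28
Travel guide £28.27: printed books → 5.75% → £1.63
Children's picture book £14.82: printed books → 5.75% → £0.85
Subtotal = £732.40; tax = £25.24; total due = £757.64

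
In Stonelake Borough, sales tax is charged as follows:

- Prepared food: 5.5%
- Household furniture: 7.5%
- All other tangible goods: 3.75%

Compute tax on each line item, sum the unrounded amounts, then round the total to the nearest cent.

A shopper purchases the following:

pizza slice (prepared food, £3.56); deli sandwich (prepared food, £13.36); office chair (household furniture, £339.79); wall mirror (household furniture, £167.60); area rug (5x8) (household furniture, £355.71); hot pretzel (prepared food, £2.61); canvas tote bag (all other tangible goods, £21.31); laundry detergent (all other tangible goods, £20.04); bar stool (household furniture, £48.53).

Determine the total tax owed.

£71.00

Pizza slice £3.56: prepared food → 5.5% → £0.1958
Deli sandwich £13.36: prepared food → 5.5% → £0.7348
Office chair £339.79: household furniture → 7.5% → £25.48425
Wall mirror £167.60: household furniture → 7.5% → £12.57
Area rug (5x8) £355.71: household furniture → 7.5% → £26.67825
Hot pretzel £2.61: prepared food → 5.5% → £0.14355
Canvas tote bag £21.31: all other tangible goods → 3.75% → £0.799125
Laundry detergent £20.04: all other tangible goods → 3.75% → £0.7515
Bar stool £48.53: household furniture → 7.5% → £3.63975
Unrounded tax sum = £70.997025 → £71.00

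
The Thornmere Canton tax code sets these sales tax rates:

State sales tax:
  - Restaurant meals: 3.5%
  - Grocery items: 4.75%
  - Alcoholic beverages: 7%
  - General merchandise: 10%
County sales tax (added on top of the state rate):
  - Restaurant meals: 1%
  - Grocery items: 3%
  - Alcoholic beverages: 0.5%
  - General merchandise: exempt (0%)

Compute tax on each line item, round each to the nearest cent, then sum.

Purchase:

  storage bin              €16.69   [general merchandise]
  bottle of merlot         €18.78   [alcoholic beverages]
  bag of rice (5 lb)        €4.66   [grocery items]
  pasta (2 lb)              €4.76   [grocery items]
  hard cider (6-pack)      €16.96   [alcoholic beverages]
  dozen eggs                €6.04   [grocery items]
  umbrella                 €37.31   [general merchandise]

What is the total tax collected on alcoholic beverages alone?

Bottle of merlot €18.78: alcoholic beverages → 7% + 0.5% county = 7.5% → €1.41
Hard cider (6-pack) €16.96: alcoholic beverages → 7% + 0.5% county = 7.5% → €1.27
Tax on alcoholic beverages = €1.41 + €1.27 = €2.68

€2.68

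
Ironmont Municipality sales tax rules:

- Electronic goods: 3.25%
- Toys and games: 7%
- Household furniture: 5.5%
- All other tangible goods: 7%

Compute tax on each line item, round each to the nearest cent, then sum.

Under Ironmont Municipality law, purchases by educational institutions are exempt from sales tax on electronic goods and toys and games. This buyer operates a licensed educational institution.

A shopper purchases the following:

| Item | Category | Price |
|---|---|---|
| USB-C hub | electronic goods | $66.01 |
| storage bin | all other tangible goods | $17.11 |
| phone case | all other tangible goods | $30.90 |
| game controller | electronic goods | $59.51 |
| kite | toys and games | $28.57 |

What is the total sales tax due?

USB-C hub $66.01: electronic goods, buyer-exempt → 0% → $0.00
Storage bin $17.11: all other tangible goods → 7% → $1.20
Phone case $30.90: all other tangible goods → 7% → $2.16
Game controller $59.51: electronic goods, buyer-exempt → 0% → $0.00
Kite $28.57: toys and games, buyer-exempt → 0% → $0.00
Total tax = $1.20 + $2.16 = $3.36

$3.36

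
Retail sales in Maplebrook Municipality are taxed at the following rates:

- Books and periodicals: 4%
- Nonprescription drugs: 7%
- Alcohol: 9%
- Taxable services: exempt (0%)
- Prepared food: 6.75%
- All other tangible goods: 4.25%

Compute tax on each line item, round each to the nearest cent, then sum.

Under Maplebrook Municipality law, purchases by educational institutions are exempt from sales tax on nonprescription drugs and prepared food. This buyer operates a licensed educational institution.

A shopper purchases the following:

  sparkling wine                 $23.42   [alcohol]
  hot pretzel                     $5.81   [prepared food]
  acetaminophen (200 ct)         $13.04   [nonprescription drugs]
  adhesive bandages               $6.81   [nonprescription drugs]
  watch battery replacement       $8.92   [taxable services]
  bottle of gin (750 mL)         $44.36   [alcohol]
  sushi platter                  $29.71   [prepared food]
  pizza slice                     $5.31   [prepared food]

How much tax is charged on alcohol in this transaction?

$6.10

Sparkling wine $23.42: alcohol → 9% → $2.11
Bottle of gin (750 mL) $44.36: alcohol → 9% → $3.99
Tax on alcohol = $2.11 + $3.99 = $6.10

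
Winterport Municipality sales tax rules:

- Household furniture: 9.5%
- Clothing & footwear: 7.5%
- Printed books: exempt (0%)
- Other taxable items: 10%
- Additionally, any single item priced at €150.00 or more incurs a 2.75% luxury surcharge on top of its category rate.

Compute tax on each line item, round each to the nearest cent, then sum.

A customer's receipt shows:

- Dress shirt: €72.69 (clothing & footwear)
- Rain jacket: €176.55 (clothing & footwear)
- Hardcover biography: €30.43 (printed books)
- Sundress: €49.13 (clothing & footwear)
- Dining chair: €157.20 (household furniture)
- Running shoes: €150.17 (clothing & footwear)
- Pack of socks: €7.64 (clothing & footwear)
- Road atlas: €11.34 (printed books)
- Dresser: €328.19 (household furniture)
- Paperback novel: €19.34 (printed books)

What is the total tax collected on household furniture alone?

Dining chair €157.20: household furniture → 9.5% + 2.75% surcharge = 12.25% → €19.26
Dresser €328.19: household furniture → 9.5% + 2.75% surcharge = 12.25% → €40.20
Tax on household furniture = €19.26 + €40.20 = €59.46

€59.46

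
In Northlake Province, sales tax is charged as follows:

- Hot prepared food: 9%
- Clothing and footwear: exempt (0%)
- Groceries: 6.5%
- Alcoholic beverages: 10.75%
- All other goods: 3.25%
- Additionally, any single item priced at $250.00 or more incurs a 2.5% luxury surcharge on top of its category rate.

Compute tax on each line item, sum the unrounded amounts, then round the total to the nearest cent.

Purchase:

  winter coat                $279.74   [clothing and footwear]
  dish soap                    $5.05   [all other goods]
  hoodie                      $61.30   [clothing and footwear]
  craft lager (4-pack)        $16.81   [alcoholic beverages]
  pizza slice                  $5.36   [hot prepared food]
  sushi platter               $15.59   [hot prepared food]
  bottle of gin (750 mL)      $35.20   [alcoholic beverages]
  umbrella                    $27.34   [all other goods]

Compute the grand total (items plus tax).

Winter coat $279.74: clothing and footwear → 0% + 2.5% surcharge = 2.5% → $6.9935
Dish soap $5.05: all other goods → 3.25% → $0.164125
Hoodie $61.30: clothing and footwear → 0% → $0.00
Craft lager (4-pack) $16.81: alcoholic beverages → 10.75% → $1.807075
Pizza slice $5.36: hot prepared food → 9% → $0.4824
Sushi platter $15.59: hot prepared food → 9% → $1.4031
Bottle of gin (750 mL) $35.20: alcoholic beverages → 10.75% → $3.784
Umbrella $27.34: all other goods → 3.25% → $0.88855
Subtotal = $446.39; unrounded tax = $15.52275 → $15.52; total due = $461.91

$461.91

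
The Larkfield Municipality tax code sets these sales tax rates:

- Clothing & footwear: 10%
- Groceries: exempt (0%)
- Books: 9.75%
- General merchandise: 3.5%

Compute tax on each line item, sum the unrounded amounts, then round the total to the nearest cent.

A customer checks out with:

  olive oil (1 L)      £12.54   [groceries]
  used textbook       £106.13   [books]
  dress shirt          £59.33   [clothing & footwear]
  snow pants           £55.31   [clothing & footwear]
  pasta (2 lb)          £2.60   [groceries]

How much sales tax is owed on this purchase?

£21.81

Olive oil (1 L) £12.54: groceries → 0% → £0.00
Used textbook £106.13: books → 9.75% → £10.347675
Dress shirt £59.33: clothing & footwear → 10% → £5.933
Snow pants £55.31: clothing & footwear → 10% → £5.531
Pasta (2 lb) £2.60: groceries → 0% → £0.00
Unrounded tax sum = £21.811675 → £21.81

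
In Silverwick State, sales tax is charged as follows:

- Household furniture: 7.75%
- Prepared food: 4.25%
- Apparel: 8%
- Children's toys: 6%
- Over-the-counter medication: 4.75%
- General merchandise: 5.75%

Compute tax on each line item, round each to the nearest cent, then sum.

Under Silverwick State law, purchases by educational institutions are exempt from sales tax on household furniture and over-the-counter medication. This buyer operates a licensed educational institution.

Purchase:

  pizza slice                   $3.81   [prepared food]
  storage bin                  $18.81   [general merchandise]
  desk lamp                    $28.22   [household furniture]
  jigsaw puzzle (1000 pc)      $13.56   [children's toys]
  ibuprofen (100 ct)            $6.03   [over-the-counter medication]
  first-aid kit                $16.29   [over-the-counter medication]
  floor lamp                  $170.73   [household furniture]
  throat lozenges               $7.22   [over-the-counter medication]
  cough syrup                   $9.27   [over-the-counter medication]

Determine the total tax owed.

Pizza slice $3.81: prepared food → 4.25% → $0.16
Storage bin $18.81: general merchandise → 5.75% → $1.08
Desk lamp $28.22: household furniture, buyer-exempt → 0% → $0.00
Jigsaw puzzle (1000 pc) $13.56: children's toys → 6% → $0.81
Ibuprofen (100 ct) $6.03: over-the-counter medication, buyer-exempt → 0% → $0.00
First-aid kit $16.29: over-the-counter medication, buyer-exempt → 0% → $0.00
Floor lamp $170.73: household furniture, buyer-exempt → 0% → $0.00
Throat lozenges $7.22: over-the-counter medication, buyer-exempt → 0% → $0.00
Cough syrup $9.27: over-the-counter medication, buyer-exempt → 0% → $0.00
Total tax = $0.16 + $1.08 + $0.81 = $2.05

$2.05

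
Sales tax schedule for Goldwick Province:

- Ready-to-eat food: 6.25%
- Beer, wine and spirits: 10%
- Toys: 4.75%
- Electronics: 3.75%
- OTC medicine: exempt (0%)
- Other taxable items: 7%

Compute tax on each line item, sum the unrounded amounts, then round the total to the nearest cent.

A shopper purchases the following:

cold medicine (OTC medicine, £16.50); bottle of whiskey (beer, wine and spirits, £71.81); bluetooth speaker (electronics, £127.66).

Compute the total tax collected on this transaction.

Cold medicine £16.50: OTC medicine → 0% → £0.00
Bottle of whiskey £71.81: beer, wine and spirits → 10% → £7.181
Bluetooth speaker £127.66: electronics → 3.75% → £4.78725
Unrounded tax sum = £11.96825 → £11.97

£11.97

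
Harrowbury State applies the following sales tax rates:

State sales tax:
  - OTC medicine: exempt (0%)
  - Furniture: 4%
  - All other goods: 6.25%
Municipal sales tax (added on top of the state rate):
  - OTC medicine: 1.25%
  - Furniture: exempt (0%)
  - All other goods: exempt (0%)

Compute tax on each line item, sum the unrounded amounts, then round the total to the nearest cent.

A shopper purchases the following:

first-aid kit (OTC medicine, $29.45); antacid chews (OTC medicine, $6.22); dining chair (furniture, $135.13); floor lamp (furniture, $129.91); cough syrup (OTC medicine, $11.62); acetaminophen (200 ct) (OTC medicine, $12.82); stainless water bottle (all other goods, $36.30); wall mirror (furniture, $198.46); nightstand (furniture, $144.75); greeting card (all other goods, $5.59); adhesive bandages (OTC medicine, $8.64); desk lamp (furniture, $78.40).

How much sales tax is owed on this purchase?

$30.94

First-aid kit $29.45: OTC medicine → 0% + 1.25% municipal = 1.25% → $0.368125
Antacid chews $6.22: OTC medicine → 0% + 1.25% municipal = 1.25% → $0.07775
Dining chair $135.13: furniture → 4% + 0% municipal = 4% → $5.4052
Floor lamp $129.91: furniture → 4% + 0% municipal = 4% → $5.1964
Cough syrup $11.62: OTC medicine → 0% + 1.25% municipal = 1.25% → $0.14525
Acetaminophen (200 ct) $12.82: OTC medicine → 0% + 1.25% municipal = 1.25% → $0.16025
Stainless water bottle $36.30: all other goods → 6.25% + 0% municipal = 6.25% → $2.26875
Wall mirror $198.46: furniture → 4% + 0% municipal = 4% → $7.9384
Nightstand $144.75: furniture → 4% + 0% municipal = 4% → $5.79
Greeting card $5.59: all other goods → 6.25% + 0% municipal = 6.25% → $0.349375
Adhesive bandages $8.64: OTC medicine → 0% + 1.25% municipal = 1.25% → $0.108
Desk lamp $78.40: furniture → 4% + 0% municipal = 4% → $3.136
Unrounded tax sum = $30.9435 → $30.94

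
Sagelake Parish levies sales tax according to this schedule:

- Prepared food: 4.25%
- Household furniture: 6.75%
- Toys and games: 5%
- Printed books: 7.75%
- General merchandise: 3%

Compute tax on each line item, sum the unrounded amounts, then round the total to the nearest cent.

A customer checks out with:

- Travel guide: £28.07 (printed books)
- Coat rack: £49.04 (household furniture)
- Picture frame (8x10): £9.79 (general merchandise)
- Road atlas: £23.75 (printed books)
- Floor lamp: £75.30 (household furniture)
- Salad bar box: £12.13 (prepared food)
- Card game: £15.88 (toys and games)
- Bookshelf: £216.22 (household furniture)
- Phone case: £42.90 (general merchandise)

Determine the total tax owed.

Travel guide £28.07: printed books → 7.75% → £2.175425
Coat rack £49.04: household furniture → 6.75% → £3.3102
Picture frame (8x10) £9.79: general merchandise → 3% → £0.2937
Road atlas £23.75: printed books → 7.75% → £1.840625
Floor lamp £75.30: household furniture → 6.75% → £5.08275
Salad bar box £12.13: prepared food → 4.25% → £0.515525
Card game £15.88: toys and games → 5% → £0.794
Bookshelf £216.22: household furniture → 6.75% → £14.59485
Phone case £42.90: general merchandise → 3% → £1.287
Unrounded tax sum = £29.894075 → £29.89

£29.89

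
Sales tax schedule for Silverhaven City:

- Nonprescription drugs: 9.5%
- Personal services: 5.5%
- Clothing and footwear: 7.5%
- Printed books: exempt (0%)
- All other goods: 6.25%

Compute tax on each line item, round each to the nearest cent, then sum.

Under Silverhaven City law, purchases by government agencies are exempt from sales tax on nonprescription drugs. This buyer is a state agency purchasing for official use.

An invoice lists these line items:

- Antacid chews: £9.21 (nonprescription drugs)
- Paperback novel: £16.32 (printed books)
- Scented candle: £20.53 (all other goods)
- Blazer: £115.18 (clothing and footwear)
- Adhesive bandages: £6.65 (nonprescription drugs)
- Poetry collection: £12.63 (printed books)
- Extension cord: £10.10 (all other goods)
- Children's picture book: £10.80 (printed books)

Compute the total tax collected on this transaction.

Antacid chews £9.21: nonprescription drugs, buyer-exempt → 0% → £0.00
Paperback novel £16.32: printed books → 0% → £0.00
Scented candle £20.53: all other goods → 6.25% → £1.28
Blazer £115.18: clothing and footwear → 7.5% → £8.64
Adhesive bandages £6.65: nonprescription drugs, buyer-exempt → 0% → £0.00
Poetry collection £12.63: printed books → 0% → £0.00
Extension cord £10.10: all other goods → 6.25% → £0.63
Children's picture book £10.80: printed books → 0% → £0.00
Total tax = £1.28 + £8.64 + £0.63 = £10.55

£10.55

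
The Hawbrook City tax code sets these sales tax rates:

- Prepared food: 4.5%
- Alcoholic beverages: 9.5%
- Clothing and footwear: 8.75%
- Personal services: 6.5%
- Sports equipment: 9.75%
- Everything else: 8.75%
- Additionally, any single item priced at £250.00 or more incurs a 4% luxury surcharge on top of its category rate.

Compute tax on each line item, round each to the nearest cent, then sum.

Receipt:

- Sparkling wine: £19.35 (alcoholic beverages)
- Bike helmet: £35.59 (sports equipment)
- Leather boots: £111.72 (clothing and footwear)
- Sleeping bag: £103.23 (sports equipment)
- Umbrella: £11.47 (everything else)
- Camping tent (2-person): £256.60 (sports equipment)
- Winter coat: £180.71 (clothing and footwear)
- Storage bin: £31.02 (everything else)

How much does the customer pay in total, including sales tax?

Sparkling wine £19.35: alcoholic beverages → 9.5% → £1.84
Bike helmet £35.59: sports equipment → 9.75% → £3.47
Leather boots £111.72: clothing and footwear → 8.75% → £9.78
Sleeping bag £103.23: sports equipment → 9.75% → £10.06
Umbrella £11.47: everything else → 8.75% → £1.00
Camping tent (2-person) £256.60: sports equipment → 9.75% + 4% surcharge = 13.75% → £35.28
Winter coat £180.71: clothing and footwear → 8.75% → £15.81
Storage bin £31.02: everything else → 8.75% → £2.71
Subtotal = £749.69; tax = £79.95; total due = £829.64

£829.64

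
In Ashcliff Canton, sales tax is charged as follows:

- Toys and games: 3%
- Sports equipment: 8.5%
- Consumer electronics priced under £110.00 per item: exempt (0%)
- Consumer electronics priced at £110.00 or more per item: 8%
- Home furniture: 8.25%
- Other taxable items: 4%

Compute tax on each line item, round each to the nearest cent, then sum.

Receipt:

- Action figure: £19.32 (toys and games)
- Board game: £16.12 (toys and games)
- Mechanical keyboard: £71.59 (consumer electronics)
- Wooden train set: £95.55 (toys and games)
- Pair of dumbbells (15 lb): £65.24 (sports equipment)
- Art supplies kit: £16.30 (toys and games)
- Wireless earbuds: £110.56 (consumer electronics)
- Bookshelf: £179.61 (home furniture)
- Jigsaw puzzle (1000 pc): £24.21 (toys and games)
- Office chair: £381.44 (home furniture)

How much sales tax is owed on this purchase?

£65.83

Action figure £19.32: toys and games → 3% → £0.58
Board game £16.12: toys and games → 3% → £0.48
Mechanical keyboard £71.59: consumer electronics, under £110.00 → 0% → £0.00
Wooden train set £95.55: toys and games → 3% → £2.87
Pair of dumbbells (15 lb) £65.24: sports equipment → 8.5% → £5.55
Art supplies kit £16.30: toys and games → 3% → £0.49
Wireless earbuds £110.56: consumer electronics, £110.00 or more → 8% → £8.84
Bookshelf £179.61: home furniture → 8.25% → £14.82
Jigsaw puzzle (1000 pc) £24.21: toys and games → 3% → £0.73
Office chair £381.44: home furniture → 8.25% → £31.47
Total tax = £0.58 + £0.48 + £2.87 + £5.55 + £0.49 + £8.84 + £14.82 + £0.73 + £31.47 = £65.83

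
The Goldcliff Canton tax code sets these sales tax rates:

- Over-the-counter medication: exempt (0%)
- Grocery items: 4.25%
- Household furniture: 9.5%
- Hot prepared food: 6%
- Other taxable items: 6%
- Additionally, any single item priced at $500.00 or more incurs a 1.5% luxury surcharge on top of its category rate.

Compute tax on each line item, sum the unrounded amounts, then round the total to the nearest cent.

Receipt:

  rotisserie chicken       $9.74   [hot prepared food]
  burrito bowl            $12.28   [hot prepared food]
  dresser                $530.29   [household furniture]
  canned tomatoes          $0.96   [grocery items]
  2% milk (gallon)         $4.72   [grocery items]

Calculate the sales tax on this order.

$59.89

Rotisserie chicken $9.74: hot prepared food → 6% → $0.5844
Burrito bowl $12.28: hot prepared food → 6% → $0.7368
Dresser $530.29: household furniture → 9.5% + 1.5% surcharge = 11% → $58.3319
Canned tomatoes $0.96: grocery items → 4.25% → $0.0408
2% milk (gallon) $4.72: grocery items → 4.25% → $0.2006
Unrounded tax sum = $59.8945 → $59.89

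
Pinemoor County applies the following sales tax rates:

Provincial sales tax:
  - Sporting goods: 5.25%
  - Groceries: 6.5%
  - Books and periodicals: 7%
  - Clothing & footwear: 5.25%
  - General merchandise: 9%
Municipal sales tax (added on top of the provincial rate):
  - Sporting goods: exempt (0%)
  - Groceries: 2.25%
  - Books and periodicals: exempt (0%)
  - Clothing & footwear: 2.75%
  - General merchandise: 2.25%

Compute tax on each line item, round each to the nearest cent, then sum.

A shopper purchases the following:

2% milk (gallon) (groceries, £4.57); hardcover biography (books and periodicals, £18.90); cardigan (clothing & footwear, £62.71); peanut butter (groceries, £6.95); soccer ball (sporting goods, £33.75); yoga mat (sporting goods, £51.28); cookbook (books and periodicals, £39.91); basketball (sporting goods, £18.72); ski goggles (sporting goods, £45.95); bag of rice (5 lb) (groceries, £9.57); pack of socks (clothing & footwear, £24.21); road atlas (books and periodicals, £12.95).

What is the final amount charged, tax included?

£351.15

2% milk (gallon) £4.57: groceries → 6.5% + 2.25% municipal = 8.75% → £0.40
Hardcover biography £18.90: books and periodicals → 7% + 0% municipal = 7% → £1.32
Cardigan £62.71: clothing & footwear → 5.25% + 2.75% municipal = 8% → £5.02
Peanut butter £6.95: groceries → 6.5% + 2.25% municipal = 8.75% → £0.61
Soccer ball £33.75: sporting goods → 5.25% + 0% municipal = 5.25% → £1.77
Yoga mat £51.28: sporting goods → 5.25% + 0% municipal = 5.25% → £2.69
Cookbook £39.91: books and periodicals → 7% + 0% municipal = 7% → £2.79
Basketball £18.72: sporting goods → 5.25% + 0% municipal = 5.25% → £0.98
Ski goggles £45.95: sporting goods → 5.25% + 0% municipal = 5.25% → £2.41
Bag of rice (5 lb) £9.57: groceries → 6.5% + 2.25% municipal = 8.75% → £0.84
Pack of socks £24.21: clothing & footwear → 5.25% + 2.75% municipal = 8% → £1.94
Road atlas £12.95: books and periodicals → 7% + 0% municipal = 7% → £0.91
Subtotal = £329.47; tax = £21.68; total due = £351.15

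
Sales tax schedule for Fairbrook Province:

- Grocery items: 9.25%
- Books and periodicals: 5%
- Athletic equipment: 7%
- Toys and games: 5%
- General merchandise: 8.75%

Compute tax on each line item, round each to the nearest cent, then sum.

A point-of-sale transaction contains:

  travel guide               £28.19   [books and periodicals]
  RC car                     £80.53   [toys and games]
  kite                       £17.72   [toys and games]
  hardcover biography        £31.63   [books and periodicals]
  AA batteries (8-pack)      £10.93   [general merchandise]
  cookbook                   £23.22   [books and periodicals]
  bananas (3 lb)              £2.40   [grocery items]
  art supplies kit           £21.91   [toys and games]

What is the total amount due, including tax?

£227.88

Travel guide £28.19: books and periodicals → 5% → £1.41
RC car £80.53: toys and games → 5% → £4.03
Kite £17.72: toys and games → 5% → £0.89
Hardcover biography £31.63: books and periodicals → 5% → £1.58
AA batteries (8-pack) £10.93: general merchandise → 8.75% → £0.96
Cookbook £23.22: books and periodicals → 5% → £1.16
Bananas (3 lb) £2.40: grocery items → 9.25% → £0.22
Art supplies kit £21.91: toys and games → 5% → £1.10
Subtotal = £216.53; tax = £11.35; total due = £227.88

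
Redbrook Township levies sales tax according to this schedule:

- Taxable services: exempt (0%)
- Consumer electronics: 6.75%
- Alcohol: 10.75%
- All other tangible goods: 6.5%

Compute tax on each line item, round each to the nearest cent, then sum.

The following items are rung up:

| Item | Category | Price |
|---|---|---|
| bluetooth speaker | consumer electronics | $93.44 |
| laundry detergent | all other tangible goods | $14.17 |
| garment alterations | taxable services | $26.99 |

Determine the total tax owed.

Bluetooth speaker $93.44: consumer electronics → 6.75% → $6.31
Laundry detergent $14.17: all other tangible goods → 6.5% → $0.92
Garment alterations $26.99: taxable services → 0% → $0.00
Total tax = $6.31 + $0.92 = $7.23

$7.23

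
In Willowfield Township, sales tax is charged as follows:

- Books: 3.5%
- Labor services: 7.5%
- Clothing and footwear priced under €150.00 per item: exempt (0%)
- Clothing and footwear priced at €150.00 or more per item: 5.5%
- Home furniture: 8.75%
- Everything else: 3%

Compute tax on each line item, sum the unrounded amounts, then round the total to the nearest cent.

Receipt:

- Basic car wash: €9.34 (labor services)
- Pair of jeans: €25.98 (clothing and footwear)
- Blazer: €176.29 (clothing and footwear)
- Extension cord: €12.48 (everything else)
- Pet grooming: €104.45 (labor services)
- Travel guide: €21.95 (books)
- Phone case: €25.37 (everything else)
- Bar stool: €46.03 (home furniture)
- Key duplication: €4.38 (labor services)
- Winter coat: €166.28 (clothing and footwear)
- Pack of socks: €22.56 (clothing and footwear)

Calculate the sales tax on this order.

€33.64

Basic car wash €9.34: labor services → 7.5% → €0.7005
Pair of jeans €25.98: clothing and footwear, under €150.00 → 0% → €0.00
Blazer €176.29: clothing and footwear, €150.00 or more → 5.5% → €9.69595
Extension cord €12.48: everything else → 3% → €0.3744
Pet grooming €104.45: labor services → 7.5% → €7.83375
Travel guide €21.95: books → 3.5% → €0.76825
Phone case €25.37: everything else → 3% → €0.7611
Bar stool €46.03: home furniture → 8.75% → €4.027625
Key duplication €4.38: labor services → 7.5% → €0.3285
Winter coat €166.28: clothing and footwear, €150.00 or more → 5.5% → €9.1454
Pack of socks €22.56: clothing and footwear, under €150.00 → 0% → €0.00
Unrounded tax sum = €33.635475 → €33.64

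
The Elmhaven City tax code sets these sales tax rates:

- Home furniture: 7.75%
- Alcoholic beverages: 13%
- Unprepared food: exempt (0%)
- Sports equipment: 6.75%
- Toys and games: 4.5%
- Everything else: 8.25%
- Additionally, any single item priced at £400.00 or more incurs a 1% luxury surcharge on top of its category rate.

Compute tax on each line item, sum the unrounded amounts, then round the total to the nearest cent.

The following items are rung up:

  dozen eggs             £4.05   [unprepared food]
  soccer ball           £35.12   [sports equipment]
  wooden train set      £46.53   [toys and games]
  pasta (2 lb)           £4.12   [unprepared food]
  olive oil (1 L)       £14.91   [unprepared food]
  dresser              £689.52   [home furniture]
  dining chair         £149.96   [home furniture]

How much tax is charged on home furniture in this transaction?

Dresser £689.52: home furniture → 7.75% + 1% surcharge = 8.75% → £60.333
Dining chair £149.96: home furniture → 7.75% → £11.6219
Tax on home furniture: unrounded sum = £71.9549 → £71.95

£71.95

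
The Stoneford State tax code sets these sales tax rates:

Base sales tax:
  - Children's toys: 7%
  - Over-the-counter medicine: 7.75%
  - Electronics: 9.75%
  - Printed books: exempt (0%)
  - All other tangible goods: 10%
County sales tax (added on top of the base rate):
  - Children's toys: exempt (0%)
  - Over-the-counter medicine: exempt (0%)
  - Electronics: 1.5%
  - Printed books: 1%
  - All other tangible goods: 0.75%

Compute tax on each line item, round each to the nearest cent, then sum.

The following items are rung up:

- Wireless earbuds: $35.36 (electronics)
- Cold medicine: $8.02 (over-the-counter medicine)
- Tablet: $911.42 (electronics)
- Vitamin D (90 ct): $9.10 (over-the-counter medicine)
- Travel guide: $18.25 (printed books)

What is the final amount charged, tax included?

Wireless earbuds $35.36: electronics → 9.75% + 1.5% county = 11.25% → $3.98
Cold medicine $8.02: over-the-counter medicine → 7.75% + 0% county = 7.75% → $0.62
Tablet $911.42: electronics → 9.75% + 1.5% county = 11.25% → $102.53
Vitamin D (90 ct) $9.10: over-the-counter medicine → 7.75% + 0% county = 7.75% → $0.71
Travel guide $18.25: printed books → 0% + 1% county = 1% → $0.18
Subtotal = $982.15; tax = $108.02; total due = $1090.17

$1090.17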